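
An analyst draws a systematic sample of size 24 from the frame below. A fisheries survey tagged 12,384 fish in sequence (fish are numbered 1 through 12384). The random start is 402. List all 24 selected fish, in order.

402, 918, 1434, 1950, 2466, 2982, 3498, 4014, 4530, 5046, 5562, 6078, 6594, 7110, 7626, 8142, 8658, 9174, 9690, 10206, 10722, 11238, 11754, 12270

k = N/n = 12384/24 = 516
fish 1: 402
fish 2: 402 + 516 = 918
fish 3: 918 + 516 = 1434
fish 4: 1434 + 516 = 1950
fish 5: 1950 + 516 = 2466
fish 6: 2466 + 516 = 2982
fish 7: 2982 + 516 = 3498
fish 8: 3498 + 516 = 4014
fish 9: 4014 + 516 = 4530
fish 10: 4530 + 516 = 5046
fish 11: 5046 + 516 = 5562
fish 12: 5562 + 516 = 6078
fish 13: 6078 + 516 = 6594
fish 14: 6594 + 516 = 7110
fish 15: 7110 + 516 = 7626
fish 16: 7626 + 516 = 8142
fish 17: 8142 + 516 = 8658
fish 18: 8658 + 516 = 9174
fish 19: 9174 + 516 = 9690
fish 20: 9690 + 516 = 10206
fish 21: 10206 + 516 = 10722
fish 22: 10722 + 516 = 11238
fish 23: 11238 + 516 = 11754
fish 24: 11754 + 516 = 12270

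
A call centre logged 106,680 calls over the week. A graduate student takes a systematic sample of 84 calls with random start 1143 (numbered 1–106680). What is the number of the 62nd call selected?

78613

k = 106680/84 = 1270
62nd selection = r + (62−1)·k = 1143 + 61×1270 = 1143 + 77470 = 78613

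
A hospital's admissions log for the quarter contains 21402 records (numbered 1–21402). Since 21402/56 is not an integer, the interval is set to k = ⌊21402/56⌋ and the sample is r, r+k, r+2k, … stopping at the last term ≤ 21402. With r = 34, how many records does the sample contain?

56

k = ⌊21402/56⌋ = 382
Achieved size = ⌊(21402 − 34)/382⌋ + 1 = ⌊21368/382⌋ + 1 = 55 + 1 = 56
(last selection: 34 + 55×382 = 21044 ≤ 21402; next would be 21426 > 21402)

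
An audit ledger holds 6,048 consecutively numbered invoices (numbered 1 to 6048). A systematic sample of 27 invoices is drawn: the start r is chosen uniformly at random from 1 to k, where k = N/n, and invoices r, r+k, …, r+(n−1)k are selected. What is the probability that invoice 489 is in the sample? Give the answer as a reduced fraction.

1/224

k = 6048/27 = 224.
Invoice 489 is selected iff r ≡ 489 (mod 224); exactly one such r in {1,…,224}.
Inclusion probability = 1/224.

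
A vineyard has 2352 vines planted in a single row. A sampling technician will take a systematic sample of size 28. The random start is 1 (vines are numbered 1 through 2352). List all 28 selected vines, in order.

1, 85, 169, 253, 337, 421, 505, 589, 673, 757, 841, 925, 1009, 1093, 1177, 1261, 1345, 1429, 1513, 1597, 1681, 1765, 1849, 1933, 2017, 2101, 2185, 2269

k = N/n = 2352/28 = 84
vine 1: 1
vine 2: 1 + 84 = 85
vine 3: 85 + 84 = 169
vine 4: 169 + 84 = 253
vine 5: 253 + 84 = 337
vine 6: 337 + 84 = 421
vine 7: 421 + 84 = 505
vine 8: 505 + 84 = 589
vine 9: 589 + 84 = 673
vine 10: 673 + 84 = 757
vine 11: 757 + 84 = 841
vine 12: 841 + 84 = 925
vine 13: 925 + 84 = 1009
vine 14: 1009 + 84 = 1093
vine 15: 1093 + 84 = 1177
vine 16: 1177 + 84 = 1261
vine 17: 1261 + 84 = 1345
vine 18: 1345 + 84 = 1429
vine 19: 1429 + 84 = 1513
vine 20: 1513 + 84 = 1597
vine 21: 1597 + 84 = 1681
vine 22: 1681 + 84 = 1765
vine 23: 1765 + 84 = 1849
vine 24: 1849 + 84 = 1933
vine 25: 1933 + 84 = 2017
vine 26: 2017 + 84 = 2101
vine 27: 2101 + 84 = 2185
vine 28: 2185 + 84 = 2269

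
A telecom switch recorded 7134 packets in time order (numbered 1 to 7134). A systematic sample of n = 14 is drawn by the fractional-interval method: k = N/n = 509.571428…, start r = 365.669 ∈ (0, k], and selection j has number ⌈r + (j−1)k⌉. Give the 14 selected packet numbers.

j=1: r + 0k = 365.669 → ⌈·⌉ = 366
j=2: r + 1k = 875.240428… → ⌈·⌉ = 876
j=3: r + 2k = 1384.811857… → ⌈·⌉ = 1385
j=4: r + 3k = 1894.383285… → ⌈·⌉ = 1895
j=5: r + 4k = 2403.954714… → ⌈·⌉ = 2404
j=6: r + 5k = 2913.526142… → ⌈·⌉ = 2914
j=7: r + 6k = 3423.097571… → ⌈·⌉ = 3424
j=8: r + 7k = 3932.669 → ⌈·⌉ = 3933
j=9: r + 8k = 4442.240428… → ⌈·⌉ = 4443
j=10: r + 9k = 4951.811857… → ⌈·⌉ = 4952
j=11: r + 10k = 5461.383285… → ⌈·⌉ = 5462
j=12: r + 11k = 5970.954714… → ⌈·⌉ = 5971
j=13: r + 12k = 6480.526142… → ⌈·⌉ = 6481
j=14: r + 13k = 6990.097571… → ⌈·⌉ = 6991

366, 876, 1385, 1895, 2404, 2914, 3424, 3933, 4443, 4952, 5462, 5971, 6481, 6991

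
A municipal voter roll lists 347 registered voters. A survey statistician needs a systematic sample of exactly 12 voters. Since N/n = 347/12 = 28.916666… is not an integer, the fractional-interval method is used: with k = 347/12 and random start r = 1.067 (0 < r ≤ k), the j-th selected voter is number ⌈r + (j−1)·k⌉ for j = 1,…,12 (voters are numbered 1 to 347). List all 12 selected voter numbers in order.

2, 30, 59, 88, 117, 146, 175, 204, 233, 262, 291, 320

j=1: r + 0k = 1.067 → ⌈·⌉ = 2
j=2: r + 1k = 29.983666… → ⌈·⌉ = 30
j=3: r + 2k = 58.900333… → ⌈·⌉ = 59
j=4: r + 3k = 87.817 → ⌈·⌉ = 88
j=5: r + 4k = 116.733666… → ⌈·⌉ = 117
j=6: r + 5k = 145.650333… → ⌈·⌉ = 146
j=7: r + 6k = 174.567 → ⌈·⌉ = 175
j=8: r + 7k = 203.483666… → ⌈·⌉ = 204
j=9: r + 8k = 232.400333… → ⌈·⌉ = 233
j=10: r + 9k = 261.317 → ⌈·⌉ = 262
j=11: r + 10k = 290.233666… → ⌈·⌉ = 291
j=12: r + 11k = 319.150333… → ⌈·⌉ = 320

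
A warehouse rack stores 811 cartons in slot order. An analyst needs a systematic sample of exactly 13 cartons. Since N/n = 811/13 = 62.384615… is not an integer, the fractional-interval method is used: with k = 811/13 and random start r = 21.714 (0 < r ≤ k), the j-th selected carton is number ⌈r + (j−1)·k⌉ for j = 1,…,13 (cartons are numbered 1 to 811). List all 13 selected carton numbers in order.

j=1: r + 0k = 21.714 → ⌈·⌉ = 22
j=2: r + 1k = 84.098615… → ⌈·⌉ = 85
j=3: r + 2k = 146.483230… → ⌈·⌉ = 147
j=4: r + 3k = 208.867846… → ⌈·⌉ = 209
j=5: r + 4k = 271.252461… → ⌈·⌉ = 272
j=6: r + 5k = 333.637076… → ⌈·⌉ = 334
j=7: r + 6k = 396.021692… → ⌈·⌉ = 397
j=8: r + 7k = 458.406307… → ⌈·⌉ = 459
j=9: r + 8k = 520.790923… → ⌈·⌉ = 521
j=10: r + 9k = 583.175538… → ⌈·⌉ = 584
j=11: r + 10k = 645.560153… → ⌈·⌉ = 646
j=12: r + 11k = 707.944769… → ⌈·⌉ = 708
j=13: r + 12k = 770.329384… → ⌈·⌉ = 771

22, 85, 147, 209, 272, 334, 397, 459, 521, 584, 646, 708, 771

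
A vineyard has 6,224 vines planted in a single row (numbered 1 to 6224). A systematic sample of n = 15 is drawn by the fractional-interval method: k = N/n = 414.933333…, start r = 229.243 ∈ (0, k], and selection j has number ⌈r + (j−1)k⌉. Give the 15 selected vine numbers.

j=1: r + 0k = 229.243 → ⌈·⌉ = 230
j=2: r + 1k = 644.176333… → ⌈·⌉ = 645
j=3: r + 2k = 1059.109666… → ⌈·⌉ = 1060
j=4: r + 3k = 1474.043 → ⌈·⌉ = 1475
j=5: r + 4k = 1888.976333… → ⌈·⌉ = 1889
j=6: r + 5k = 2303.909666… → ⌈·⌉ = 2304
j=7: r + 6k = 2718.843 → ⌈·⌉ = 2719
j=8: r + 7k = 3133.776333… → ⌈·⌉ = 3134
j=9: r + 8k = 3548.709666… → ⌈·⌉ = 3549
j=10: r + 9k = 3963.643 → ⌈·⌉ = 3964
j=11: r + 10k = 4378.576333… → ⌈·⌉ = 4379
j=12: r + 11k = 4793.509666… → ⌈·⌉ = 4794
j=13: r + 12k = 5208.443 → ⌈·⌉ = 5209
j=14: r + 13k = 5623.376333… → ⌈·⌉ = 5624
j=15: r + 14k = 6038.309666… → ⌈·⌉ = 6039

230, 645, 1060, 1475, 1889, 2304, 2719, 3134, 3549, 3964, 4379, 4794, 5209, 5624, 6039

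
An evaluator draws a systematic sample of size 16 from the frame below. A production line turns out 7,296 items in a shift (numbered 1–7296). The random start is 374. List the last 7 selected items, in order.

k = N/n = 7296/16 = 456
10th selection = 374 + 9×456 = 4478
11th: 4478 + 456 = 4934
12th: 4934 + 456 = 5390
13th: 5390 + 456 = 5846
14th: 5846 + 456 = 6302
15th: 6302 + 456 = 6758
16th: 6758 + 456 = 7214

4478, 4934, 5390, 5846, 6302, 6758, 7214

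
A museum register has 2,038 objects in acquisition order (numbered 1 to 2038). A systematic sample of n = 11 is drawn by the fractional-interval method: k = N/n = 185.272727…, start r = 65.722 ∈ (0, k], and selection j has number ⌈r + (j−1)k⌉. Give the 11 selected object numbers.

j=1: r + 0k = 65.722 → ⌈·⌉ = 66
j=2: r + 1k = 250.994727… → ⌈·⌉ = 251
j=3: r + 2k = 436.267454… → ⌈·⌉ = 437
j=4: r + 3k = 621.540181… → ⌈·⌉ = 622
j=5: r + 4k = 806.812909… → ⌈·⌉ = 807
j=6: r + 5k = 992.085636… → ⌈·⌉ = 993
j=7: r + 6k = 1177.358363… → ⌈·⌉ = 1178
j=8: r + 7k = 1362.631090… → ⌈·⌉ = 1363
j=9: r + 8k = 1547.903818… → ⌈·⌉ = 1548
j=10: r + 9k = 1733.176545… → ⌈·⌉ = 1734
j=11: r + 10k = 1918.449272… → ⌈·⌉ = 1919

66, 251, 437, 622, 807, 993, 1178, 1363, 1548, 1734, 1919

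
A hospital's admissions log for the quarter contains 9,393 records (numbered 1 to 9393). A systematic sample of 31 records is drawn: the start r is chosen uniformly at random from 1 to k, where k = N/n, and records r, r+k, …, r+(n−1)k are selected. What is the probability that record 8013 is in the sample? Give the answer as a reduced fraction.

1/303

k = 9393/31 = 303.
Record 8013 is selected iff r ≡ 8013 (mod 303); exactly one such r in {1,…,303}.
Inclusion probability = 1/303.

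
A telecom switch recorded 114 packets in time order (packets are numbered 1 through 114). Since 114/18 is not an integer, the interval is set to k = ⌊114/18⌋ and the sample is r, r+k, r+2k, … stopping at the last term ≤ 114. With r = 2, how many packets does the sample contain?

k = ⌊114/18⌋ = 6
Achieved size = ⌊(114 − 2)/6⌋ + 1 = ⌊112/6⌋ + 1 = 18 + 1 = 19
(last selection: 2 + 18×6 = 110 ≤ 114; next would be 116 > 114)

19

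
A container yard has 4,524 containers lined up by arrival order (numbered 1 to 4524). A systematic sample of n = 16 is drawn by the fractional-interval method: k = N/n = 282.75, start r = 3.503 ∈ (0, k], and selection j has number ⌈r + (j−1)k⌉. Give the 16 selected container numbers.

4, 287, 570, 852, 1135, 1418, 1701, 1983, 2266, 2549, 2832, 3114, 3397, 3680, 3963, 4245

j=1: r + 0k = 3.503 → ⌈·⌉ = 4
j=2: r + 1k = 286.253 → ⌈·⌉ = 287
j=3: r + 2k = 569.003 → ⌈·⌉ = 570
j=4: r + 3k = 851.753 → ⌈·⌉ = 852
j=5: r + 4k = 1134.503 → ⌈·⌉ = 1135
j=6: r + 5k = 1417.253 → ⌈·⌉ = 1418
j=7: r + 6k = 1700.003 → ⌈·⌉ = 1701
j=8: r + 7k = 1982.753 → ⌈·⌉ = 1983
j=9: r + 8k = 2265.503 → ⌈·⌉ = 2266
j=10: r + 9k = 2548.253 → ⌈·⌉ = 2549
j=11: r + 10k = 2831.003 → ⌈·⌉ = 2832
j=12: r + 11k = 3113.753 → ⌈·⌉ = 3114
j=13: r + 12k = 3396.503 → ⌈·⌉ = 3397
j=14: r + 13k = 3679.253 → ⌈·⌉ = 3680
j=15: r + 14k = 3962.003 → ⌈·⌉ = 3963
j=16: r + 15k = 4244.753 → ⌈·⌉ = 4245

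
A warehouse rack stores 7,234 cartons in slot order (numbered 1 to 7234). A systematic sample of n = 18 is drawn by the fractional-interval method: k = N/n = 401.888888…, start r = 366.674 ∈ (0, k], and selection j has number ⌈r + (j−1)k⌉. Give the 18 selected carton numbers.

j=1: r + 0k = 366.674 → ⌈·⌉ = 367
j=2: r + 1k = 768.562888… → ⌈·⌉ = 769
j=3: r + 2k = 1170.451777… → ⌈·⌉ = 1171
j=4: r + 3k = 1572.340666… → ⌈·⌉ = 1573
j=5: r + 4k = 1974.229555… → ⌈·⌉ = 1975
j=6: r + 5k = 2376.118444… → ⌈·⌉ = 2377
j=7: r + 6k = 2778.007333… → ⌈·⌉ = 2779
j=8: r + 7k = 3179.896222… → ⌈·⌉ = 3180
j=9: r + 8k = 3581.785111… → ⌈·⌉ = 3582
j=10: r + 9k = 3983.674 → ⌈·⌉ = 3984
j=11: r + 10k = 4385.562888… → ⌈·⌉ = 4386
j=12: r + 11k = 4787.451777… → ⌈·⌉ = 4788
j=13: r + 12k = 5189.340666… → ⌈·⌉ = 5190
j=14: r + 13k = 5591.229555… → ⌈·⌉ = 5592
j=15: r + 14k = 5993.118444… → ⌈·⌉ = 5994
j=16: r + 15k = 6395.007333… → ⌈·⌉ = 6396
j=17: r + 16k = 6796.896222… → ⌈·⌉ = 6797
j=18: r + 17k = 7198.785111… → ⌈·⌉ = 7199

367, 769, 1171, 1573, 1975, 2377, 2779, 3180, 3582, 3984, 4386, 4788, 5190, 5592, 5994, 6396, 6797, 7199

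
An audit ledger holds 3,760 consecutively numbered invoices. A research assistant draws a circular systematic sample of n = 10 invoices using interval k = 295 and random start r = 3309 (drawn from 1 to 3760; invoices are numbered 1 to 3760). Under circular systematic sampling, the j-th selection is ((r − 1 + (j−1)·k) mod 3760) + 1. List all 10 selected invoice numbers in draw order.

Selection 1: 3309
Selection 2: 3309 + 295 = 3604
Selection 3: 3604 + 295 = 3899 → 3899 − 3760 = 139
Selection 4: 139 + 295 = 434
Selection 5: 434 + 295 = 729
Selection 6: 729 + 295 = 1024
Selection 7: 1024 + 295 = 1319
Selection 8: 1319 + 295 = 1614
Selection 9: 1614 + 295 = 1909
Selection 10: 1909 + 295 = 2204

3309, 3604, 139, 434, 729, 1024, 1319, 1614, 1909, 2204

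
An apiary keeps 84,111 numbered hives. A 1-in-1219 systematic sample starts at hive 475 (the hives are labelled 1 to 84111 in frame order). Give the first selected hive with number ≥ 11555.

12665

k = 1219
Steps past start: ⌈(11555 − 475)/1219⌉ = ⌈11080/1219⌉ = 10
Selected hive: 475 + 10×1219 = 12665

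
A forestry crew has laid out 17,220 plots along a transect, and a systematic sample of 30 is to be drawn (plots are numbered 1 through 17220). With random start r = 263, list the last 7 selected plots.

13465, 14039, 14613, 15187, 15761, 16335, 16909

k = N/n = 17220/30 = 574
24th selection = 263 + 23×574 = 13465
25th: 13465 + 574 = 14039
26th: 14039 + 574 = 14613
27th: 14613 + 574 = 15187
28th: 15187 + 574 = 15761
29th: 15761 + 574 = 16335
30th: 16335 + 574 = 16909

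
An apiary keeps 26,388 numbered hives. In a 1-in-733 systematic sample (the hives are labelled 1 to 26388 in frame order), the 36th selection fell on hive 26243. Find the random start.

588

k = 733
r = 26243 − (36−1)×733 = 26243 − 25655 = 588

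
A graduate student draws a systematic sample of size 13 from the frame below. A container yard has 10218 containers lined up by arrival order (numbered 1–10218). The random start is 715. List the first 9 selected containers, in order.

715, 1501, 2287, 3073, 3859, 4645, 5431, 6217, 7003

k = N/n = 10218/13 = 786
container 1: 715
container 2: 715 + 786 = 1501
container 3: 1501 + 786 = 2287
container 4: 2287 + 786 = 3073
container 5: 3073 + 786 = 3859
container 6: 3859 + 786 = 4645
container 7: 4645 + 786 = 5431
container 8: 5431 + 786 = 6217
container 9: 6217 + 786 = 7003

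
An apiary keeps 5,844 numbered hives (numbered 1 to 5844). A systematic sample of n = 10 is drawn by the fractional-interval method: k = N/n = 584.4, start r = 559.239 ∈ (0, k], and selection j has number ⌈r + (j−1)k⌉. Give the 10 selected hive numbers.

560, 1144, 1729, 2313, 2897, 3482, 4066, 4651, 5235, 5819

j=1: r + 0k = 559.239 → ⌈·⌉ = 560
j=2: r + 1k = 1143.639 → ⌈·⌉ = 1144
j=3: r + 2k = 1728.039 → ⌈·⌉ = 1729
j=4: r + 3k = 2312.439 → ⌈·⌉ = 2313
j=5: r + 4k = 2896.839 → ⌈·⌉ = 2897
j=6: r + 5k = 3481.239 → ⌈·⌉ = 3482
j=7: r + 6k = 4065.639 → ⌈·⌉ = 4066
j=8: r + 7k = 4650.039 → ⌈·⌉ = 4651
j=9: r + 8k = 5234.439 → ⌈·⌉ = 5235
j=10: r + 9k = 5818.839 → ⌈·⌉ = 5819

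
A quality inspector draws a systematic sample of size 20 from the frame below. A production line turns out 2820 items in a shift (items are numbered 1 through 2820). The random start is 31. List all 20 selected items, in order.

k = N/n = 2820/20 = 141
item 1: 31
item 2: 31 + 141 = 172
item 3: 172 + 141 = 313
item 4: 313 + 141 = 454
item 5: 454 + 141 = 595
item 6: 595 + 141 = 736
item 7: 736 + 141 = 877
item 8: 877 + 141 = 1018
item 9: 1018 + 141 = 1159
item 10: 1159 + 141 = 1300
item 11: 1300 + 141 = 1441
item 12: 1441 + 141 = 1582
item 13: 1582 + 141 = 1723
item 14: 1723 + 141 = 1864
item 15: 1864 + 141 = 2005
item 16: 2005 + 141 = 2146
item 17: 2146 + 141 = 2287
item 18: 2287 + 141 = 2428
item 19: 2428 + 141 = 2569
item 20: 2569 + 141 = 2710

31, 172, 313, 454, 595, 736, 877, 1018, 1159, 1300, 1441, 1582, 1723, 1864, 2005, 2146, 2287, 2428, 2569, 2710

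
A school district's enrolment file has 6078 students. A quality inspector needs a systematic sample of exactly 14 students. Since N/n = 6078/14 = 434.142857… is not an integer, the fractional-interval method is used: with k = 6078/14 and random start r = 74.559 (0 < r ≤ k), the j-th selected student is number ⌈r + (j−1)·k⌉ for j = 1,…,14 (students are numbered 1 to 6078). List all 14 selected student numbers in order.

75, 509, 943, 1377, 1812, 2246, 2680, 3114, 3548, 3982, 4416, 4851, 5285, 5719

j=1: r + 0k = 74.559 → ⌈·⌉ = 75
j=2: r + 1k = 508.701857… → ⌈·⌉ = 509
j=3: r + 2k = 942.844714… → ⌈·⌉ = 943
j=4: r + 3k = 1376.987571… → ⌈·⌉ = 1377
j=5: r + 4k = 1811.130428… → ⌈·⌉ = 1812
j=6: r + 5k = 2245.273285… → ⌈·⌉ = 2246
j=7: r + 6k = 2679.416142… → ⌈·⌉ = 2680
j=8: r + 7k = 3113.559 → ⌈·⌉ = 3114
j=9: r + 8k = 3547.701857… → ⌈·⌉ = 3548
j=10: r + 9k = 3981.844714… → ⌈·⌉ = 3982
j=11: r + 10k = 4415.987571… → ⌈·⌉ = 4416
j=12: r + 11k = 4850.130428… → ⌈·⌉ = 4851
j=13: r + 12k = 5284.273285… → ⌈·⌉ = 5285
j=14: r + 13k = 5718.416142… → ⌈·⌉ = 5719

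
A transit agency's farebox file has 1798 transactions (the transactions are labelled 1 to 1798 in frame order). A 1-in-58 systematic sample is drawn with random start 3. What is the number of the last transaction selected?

k = 58
31st selection = r + (31−1)·k = 3 + 30×58 = 3 + 1740 = 1743

1743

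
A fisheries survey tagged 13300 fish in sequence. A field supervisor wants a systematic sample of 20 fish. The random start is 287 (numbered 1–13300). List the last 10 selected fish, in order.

6937, 7602, 8267, 8932, 9597, 10262, 10927, 11592, 12257, 12922

k = N/n = 13300/20 = 665
11th selection = 287 + 10×665 = 6937
12th: 6937 + 665 = 7602
13th: 7602 + 665 = 8267
14th: 8267 + 665 = 8932
15th: 8932 + 665 = 9597
16th: 9597 + 665 = 10262
17th: 10262 + 665 = 10927
18th: 10927 + 665 = 11592
19th: 11592 + 665 = 12257
20th: 12257 + 665 = 12922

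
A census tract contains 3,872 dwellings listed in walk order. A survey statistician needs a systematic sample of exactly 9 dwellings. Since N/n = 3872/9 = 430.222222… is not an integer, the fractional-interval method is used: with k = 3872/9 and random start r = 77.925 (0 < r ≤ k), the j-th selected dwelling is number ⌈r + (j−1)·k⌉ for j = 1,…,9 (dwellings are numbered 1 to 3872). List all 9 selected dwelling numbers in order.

78, 509, 939, 1369, 1799, 2230, 2660, 3090, 3520

j=1: r + 0k = 77.925 → ⌈·⌉ = 78
j=2: r + 1k = 508.147222… → ⌈·⌉ = 509
j=3: r + 2k = 938.369444… → ⌈·⌉ = 939
j=4: r + 3k = 1368.591666… → ⌈·⌉ = 1369
j=5: r + 4k = 1798.813888… → ⌈·⌉ = 1799
j=6: r + 5k = 2229.036111… → ⌈·⌉ = 2230
j=7: r + 6k = 2659.258333… → ⌈·⌉ = 2660
j=8: r + 7k = 3089.480555… → ⌈·⌉ = 3090
j=9: r + 8k = 3519.702777… → ⌈·⌉ = 3520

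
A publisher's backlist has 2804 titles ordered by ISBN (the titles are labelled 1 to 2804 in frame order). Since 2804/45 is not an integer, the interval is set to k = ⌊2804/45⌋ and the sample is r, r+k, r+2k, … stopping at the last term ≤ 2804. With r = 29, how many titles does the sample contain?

45

k = ⌊2804/45⌋ = 62
Achieved size = ⌊(2804 − 29)/62⌋ + 1 = ⌊2775/62⌋ + 1 = 44 + 1 = 45
(last selection: 29 + 44×62 = 2757 ≤ 2804; next would be 2819 > 2804)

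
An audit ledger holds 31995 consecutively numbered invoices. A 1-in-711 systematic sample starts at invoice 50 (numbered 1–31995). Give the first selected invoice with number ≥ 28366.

28490

k = 711
Steps past start: ⌈(28366 − 50)/711⌉ = ⌈28316/711⌉ = 40
Selected invoice: 50 + 40×711 = 28490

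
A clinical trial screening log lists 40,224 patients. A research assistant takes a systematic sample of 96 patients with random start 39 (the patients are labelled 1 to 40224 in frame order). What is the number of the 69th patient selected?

k = 40224/96 = 419
69th selection = r + (69−1)·k = 39 + 68×419 = 39 + 28492 = 28531

28531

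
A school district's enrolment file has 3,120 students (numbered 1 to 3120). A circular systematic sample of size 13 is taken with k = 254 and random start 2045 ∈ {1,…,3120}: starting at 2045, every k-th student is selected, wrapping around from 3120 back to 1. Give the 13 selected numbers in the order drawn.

2045, 2299, 2553, 2807, 3061, 195, 449, 703, 957, 1211, 1465, 1719, 1973

Selection 1: 2045
Selection 2: 2045 + 254 = 2299
Selection 3: 2299 + 254 = 2553
Selection 4: 2553 + 254 = 2807
Selection 5: 2807 + 254 = 3061
Selection 6: 3061 + 254 = 3315 → 3315 − 3120 = 195
Selection 7: 195 + 254 = 449
Selection 8: 449 + 254 = 703
Selection 9: 703 + 254 = 957
Selection 10: 957 + 254 = 1211
Selection 11: 1211 + 254 = 1465
Selection 12: 1465 + 254 = 1719
Selection 13: 1719 + 254 = 1973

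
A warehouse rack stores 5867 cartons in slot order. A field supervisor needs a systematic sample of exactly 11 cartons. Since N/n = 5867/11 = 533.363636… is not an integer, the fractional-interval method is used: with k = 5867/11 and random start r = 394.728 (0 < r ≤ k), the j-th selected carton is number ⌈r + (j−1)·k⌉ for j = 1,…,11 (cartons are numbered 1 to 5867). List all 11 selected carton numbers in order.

j=1: r + 0k = 394.728 → ⌈·⌉ = 395
j=2: r + 1k = 928.091636… → ⌈·⌉ = 929
j=3: r + 2k = 1461.455272… → ⌈·⌉ = 1462
j=4: r + 3k = 1994.818909… → ⌈·⌉ = 1995
j=5: r + 4k = 2528.182545… → ⌈·⌉ = 2529
j=6: r + 5k = 3061.546181… → ⌈·⌉ = 3062
j=7: r + 6k = 3594.909818… → ⌈·⌉ = 3595
j=8: r + 7k = 4128.273454… → ⌈·⌉ = 4129
j=9: r + 8k = 4661.637090… → ⌈·⌉ = 4662
j=10: r + 9k = 5195.000727… → ⌈·⌉ = 5196
j=11: r + 10k = 5728.364363… → ⌈·⌉ = 5729

395, 929, 1462, 1995, 2529, 3062, 3595, 4129, 4662, 5196, 5729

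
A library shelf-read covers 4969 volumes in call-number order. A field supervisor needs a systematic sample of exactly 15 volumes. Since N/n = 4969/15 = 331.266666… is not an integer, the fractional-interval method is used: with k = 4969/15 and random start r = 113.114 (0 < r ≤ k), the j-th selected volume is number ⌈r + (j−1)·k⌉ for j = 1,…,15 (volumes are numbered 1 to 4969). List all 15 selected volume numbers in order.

114, 445, 776, 1107, 1439, 1770, 2101, 2432, 2764, 3095, 3426, 3758, 4089, 4420, 4751

j=1: r + 0k = 113.114 → ⌈·⌉ = 114
j=2: r + 1k = 444.380666… → ⌈·⌉ = 445
j=3: r + 2k = 775.647333… → ⌈·⌉ = 776
j=4: r + 3k = 1106.914 → ⌈·⌉ = 1107
j=5: r + 4k = 1438.180666… → ⌈·⌉ = 1439
j=6: r + 5k = 1769.447333… → ⌈·⌉ = 1770
j=7: r + 6k = 2100.714 → ⌈·⌉ = 2101
j=8: r + 7k = 2431.980666… → ⌈·⌉ = 2432
j=9: r + 8k = 2763.247333… → ⌈·⌉ = 2764
j=10: r + 9k = 3094.514 → ⌈·⌉ = 3095
j=11: r + 10k = 3425.780666… → ⌈·⌉ = 3426
j=12: r + 11k = 3757.047333… → ⌈·⌉ = 3758
j=13: r + 12k = 4088.314 → ⌈·⌉ = 4089
j=14: r + 13k = 4419.580666… → ⌈·⌉ = 4420
j=15: r + 14k = 4750.847333… → ⌈·⌉ = 4751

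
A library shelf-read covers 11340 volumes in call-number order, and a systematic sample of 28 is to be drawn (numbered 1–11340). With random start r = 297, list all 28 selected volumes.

297, 702, 1107, 1512, 1917, 2322, 2727, 3132, 3537, 3942, 4347, 4752, 5157, 5562, 5967, 6372, 6777, 7182, 7587, 7992, 8397, 8802, 9207, 9612, 10017, 10422, 10827, 11232

k = N/n = 11340/28 = 405
volume 1: 297
volume 2: 297 + 405 = 702
volume 3: 702 + 405 = 1107
volume 4: 1107 + 405 = 1512
volume 5: 1512 + 405 = 1917
volume 6: 1917 + 405 = 2322
volume 7: 2322 + 405 = 2727
volume 8: 2727 + 405 = 3132
volume 9: 3132 + 405 = 3537
volume 10: 3537 + 405 = 3942
volume 11: 3942 + 405 = 4347
volume 12: 4347 + 405 = 4752
volume 13: 4752 + 405 = 5157
volume 14: 5157 + 405 = 5562
volume 15: 5562 + 405 = 5967
volume 16: 5967 + 405 = 6372
volume 17: 6372 + 405 = 6777
volume 18: 6777 + 405 = 7182
volume 19: 7182 + 405 = 7587
volume 20: 7587 + 405 = 7992
volume 21: 7992 + 405 = 8397
volume 22: 8397 + 405 = 8802
volume 23: 8802 + 405 = 9207
volume 24: 9207 + 405 = 9612
volume 25: 9612 + 405 = 10017
volume 26: 10017 + 405 = 10422
volume 27: 10422 + 405 = 10827
volume 28: 10827 + 405 = 11232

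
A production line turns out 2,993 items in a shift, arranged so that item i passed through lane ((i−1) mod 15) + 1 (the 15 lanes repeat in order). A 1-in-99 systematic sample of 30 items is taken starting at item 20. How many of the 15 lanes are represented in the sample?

5

Consecutive selections differ by k = 99, so their lane numbers differ by 99 mod 15 = 9.
gcd(99, 15) = 3, so the sample visits 15/3 = 5 distinct residues mod 15.
Start 20 is lane 5; the lanes hit are 2, 5, 8, 11, 14.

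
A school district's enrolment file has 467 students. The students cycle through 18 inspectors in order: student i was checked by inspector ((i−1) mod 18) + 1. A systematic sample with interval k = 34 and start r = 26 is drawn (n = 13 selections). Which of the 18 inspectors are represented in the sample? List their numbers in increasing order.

Consecutive selections differ by k = 34, so their inspector numbers differ by 34 mod 18 = 16.
gcd(34, 18) = 2, so the sample visits 18/2 = 9 distinct residues mod 18.
Start 26 is inspector 8; the inspectors hit are 2, 4, 6, 8, 10, 12, 14, 16, 18.

2, 4, 6, 8, 10, 12, 14, 16, 18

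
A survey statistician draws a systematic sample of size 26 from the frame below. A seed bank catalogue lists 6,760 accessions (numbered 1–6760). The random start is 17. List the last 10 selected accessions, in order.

4177, 4437, 4697, 4957, 5217, 5477, 5737, 5997, 6257, 6517

k = N/n = 6760/26 = 260
17th selection = 17 + 16×260 = 4177
18th: 4177 + 260 = 4437
19th: 4437 + 260 = 4697
20th: 4697 + 260 = 4957
21st: 4957 + 260 = 5217
22nd: 5217 + 260 = 5477
23rd: 5477 + 260 = 5737
24th: 5737 + 260 = 5997
25th: 5997 + 260 = 6257
26th: 6257 + 260 = 6517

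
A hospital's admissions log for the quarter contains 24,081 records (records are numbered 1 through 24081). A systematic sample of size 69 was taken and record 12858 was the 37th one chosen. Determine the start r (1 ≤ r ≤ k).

294

k = 24081/69 = 349
r = 12858 − (37−1)×349 = 12858 − 12564 = 294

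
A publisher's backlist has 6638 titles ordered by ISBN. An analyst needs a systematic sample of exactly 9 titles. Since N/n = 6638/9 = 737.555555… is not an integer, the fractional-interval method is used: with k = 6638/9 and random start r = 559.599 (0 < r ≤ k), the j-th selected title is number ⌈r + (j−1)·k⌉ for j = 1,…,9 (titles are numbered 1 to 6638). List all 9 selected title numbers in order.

560, 1298, 2035, 2773, 3510, 4248, 4985, 5723, 6461

j=1: r + 0k = 559.599 → ⌈·⌉ = 560
j=2: r + 1k = 1297.154555… → ⌈·⌉ = 1298
j=3: r + 2k = 2034.710111… → ⌈·⌉ = 2035
j=4: r + 3k = 2772.265666… → ⌈·⌉ = 2773
j=5: r + 4k = 3509.821222… → ⌈·⌉ = 3510
j=6: r + 5k = 4247.376777… → ⌈·⌉ = 4248
j=7: r + 6k = 4984.932333… → ⌈·⌉ = 4985
j=8: r + 7k = 5722.487888… → ⌈·⌉ = 5723
j=9: r + 8k = 6460.043444… → ⌈·⌉ = 6461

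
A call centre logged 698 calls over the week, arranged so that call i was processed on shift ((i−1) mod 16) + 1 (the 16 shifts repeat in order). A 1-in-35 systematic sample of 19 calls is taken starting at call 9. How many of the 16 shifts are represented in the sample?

Consecutive selections differ by k = 35, so their shift numbers differ by 35 mod 16 = 3.
gcd(35, 16) = 1, so the sample visits 16/1 = 16 distinct residues mod 16.
Start 9 is shift 9; the shifts hit are 1, 2, 3, 4, 5, 6, 7, 8, 9, 10, 11, 12, 13, 14, 15, 16.

16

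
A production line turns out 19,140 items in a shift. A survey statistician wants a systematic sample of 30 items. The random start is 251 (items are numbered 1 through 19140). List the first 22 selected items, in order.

k = N/n = 19140/30 = 638
item 1: 251
item 2: 251 + 638 = 889
item 3: 889 + 638 = 1527
item 4: 1527 + 638 = 2165
item 5: 2165 + 638 = 2803
item 6: 2803 + 638 = 3441
item 7: 3441 + 638 = 4079
item 8: 4079 + 638 = 4717
item 9: 4717 + 638 = 5355
item 10: 5355 + 638 = 5993
item 11: 5993 + 638 = 6631
item 12: 6631 + 638 = 7269
item 13: 7269 + 638 = 7907
item 14: 7907 + 638 = 8545
item 15: 8545 + 638 = 9183
item 16: 9183 + 638 = 9821
item 17: 9821 + 638 = 10459
item 18: 10459 + 638 = 11097
item 19: 11097 + 638 = 11735
item 20: 11735 + 638 = 12373
item 21: 12373 + 638 = 13011
item 22: 13011 + 638 = 13649

251, 889, 1527, 2165, 2803, 3441, 4079, 4717, 5355, 5993, 6631, 7269, 7907, 8545, 9183, 9821, 10459, 11097, 11735, 12373, 13011, 13649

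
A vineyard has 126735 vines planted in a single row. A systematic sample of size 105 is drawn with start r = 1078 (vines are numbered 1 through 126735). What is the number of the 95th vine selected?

k = 126735/105 = 1207
95th selection = r + (95−1)·k = 1078 + 94×1207 = 1078 + 113458 = 114536

114536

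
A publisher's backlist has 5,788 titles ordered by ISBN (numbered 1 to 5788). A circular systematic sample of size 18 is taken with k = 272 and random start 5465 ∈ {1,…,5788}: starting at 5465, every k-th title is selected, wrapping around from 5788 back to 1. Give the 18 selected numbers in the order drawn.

5465, 5737, 221, 493, 765, 1037, 1309, 1581, 1853, 2125, 2397, 2669, 2941, 3213, 3485, 3757, 4029, 4301

Selection 1: 5465
Selection 2: 5465 + 272 = 5737
Selection 3: 5737 + 272 = 6009 → 6009 − 5788 = 221
Selection 4: 221 + 272 = 493
Selection 5: 493 + 272 = 765
Selection 6: 765 + 272 = 1037
Selection 7: 1037 + 272 = 1309
Selection 8: 1309 + 272 = 1581
Selection 9: 1581 + 272 = 1853
Selection 10: 1853 + 272 = 2125
Selection 11: 2125 + 272 = 2397
Selection 12: 2397 + 272 = 2669
Selection 13: 2669 + 272 = 2941
Selection 14: 2941 + 272 = 3213
Selection 15: 3213 + 272 = 3485
Selection 16: 3485 + 272 = 3757
Selection 17: 3757 + 272 = 4029
Selection 18: 4029 + 272 = 4301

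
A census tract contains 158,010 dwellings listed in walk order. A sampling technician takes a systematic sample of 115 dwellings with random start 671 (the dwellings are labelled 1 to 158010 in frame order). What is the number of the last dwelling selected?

157307

k = 158010/115 = 1374
115th selection = r + (115−1)·k = 671 + 114×1374 = 671 + 156636 = 157307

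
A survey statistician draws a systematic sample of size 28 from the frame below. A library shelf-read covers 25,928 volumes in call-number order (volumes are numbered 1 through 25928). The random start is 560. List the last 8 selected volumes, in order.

k = N/n = 25928/28 = 926
21st selection = 560 + 20×926 = 19080
22nd: 19080 + 926 = 20006
23rd: 20006 + 926 = 20932
24th: 20932 + 926 = 21858
25th: 21858 + 926 = 22784
26th: 22784 + 926 = 23710
27th: 23710 + 926 = 24636
28th: 24636 + 926 = 25562

19080, 20006, 20932, 21858, 22784, 23710, 24636, 25562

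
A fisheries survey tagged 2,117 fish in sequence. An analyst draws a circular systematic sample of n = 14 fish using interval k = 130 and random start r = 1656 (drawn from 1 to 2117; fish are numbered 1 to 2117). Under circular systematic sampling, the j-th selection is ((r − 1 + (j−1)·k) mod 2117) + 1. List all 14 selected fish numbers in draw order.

1656, 1786, 1916, 2046, 59, 189, 319, 449, 579, 709, 839, 969, 1099, 1229

Selection 1: 1656
Selection 2: 1656 + 130 = 1786
Selection 3: 1786 + 130 = 1916
Selection 4: 1916 + 130 = 2046
Selection 5: 2046 + 130 = 2176 → 2176 − 2117 = 59
Selection 6: 59 + 130 = 189
Selection 7: 189 + 130 = 319
Selection 8: 319 + 130 = 449
Selection 9: 449 + 130 = 579
Selection 10: 579 + 130 = 709
Selection 11: 709 + 130 = 839
Selection 12: 839 + 130 = 969
Selection 13: 969 + 130 = 1099
Selection 14: 1099 + 130 = 1229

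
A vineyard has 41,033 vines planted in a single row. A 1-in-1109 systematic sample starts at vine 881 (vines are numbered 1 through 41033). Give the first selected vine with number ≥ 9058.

k = 1109
Steps past start: ⌈(9058 − 881)/1109⌉ = ⌈8177/1109⌉ = 8
Selected vine: 881 + 8×1109 = 9753

9753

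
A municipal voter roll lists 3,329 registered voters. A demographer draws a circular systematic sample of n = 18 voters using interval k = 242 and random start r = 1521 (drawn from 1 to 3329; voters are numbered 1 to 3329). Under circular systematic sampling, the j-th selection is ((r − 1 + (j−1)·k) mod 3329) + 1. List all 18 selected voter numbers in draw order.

Selection 1: 1521
Selection 2: 1521 + 242 = 1763
Selection 3: 1763 + 242 = 2005
Selection 4: 2005 + 242 = 2247
Selection 5: 2247 + 242 = 2489
Selection 6: 2489 + 242 = 2731
Selection 7: 2731 + 242 = 2973
Selection 8: 2973 + 242 = 3215
Selection 9: 3215 + 242 = 3457 → 3457 − 3329 = 128
Selection 10: 128 + 242 = 370
Selection 11: 370 + 242 = 612
Selection 12: 612 + 242 = 854
Selection 13: 854 + 242 = 1096
Selection 14: 1096 + 242 = 1338
Selection 15: 1338 + 242 = 1580
Selection 16: 1580 + 242 = 1822
Selection 17: 1822 + 242 = 2064
Selection 18: 2064 + 242 = 2306

1521, 1763, 2005, 2247, 2489, 2731, 2973, 3215, 128, 370, 612, 854, 1096, 1338, 1580, 1822, 2064, 2306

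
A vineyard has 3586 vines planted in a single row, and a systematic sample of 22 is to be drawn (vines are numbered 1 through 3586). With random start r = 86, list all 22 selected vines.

k = N/n = 3586/22 = 163
vine 1: 86
vine 2: 86 + 163 = 249
vine 3: 249 + 163 = 412
vine 4: 412 + 163 = 575
vine 5: 575 + 163 = 738
vine 6: 738 + 163 = 901
vine 7: 901 + 163 = 1064
vine 8: 1064 + 163 = 1227
vine 9: 1227 + 163 = 1390
vine 10: 1390 + 163 = 1553
vine 11: 1553 + 163 = 1716
vine 12: 1716 + 163 = 1879
vine 13: 1879 + 163 = 2042
vine 14: 2042 + 163 = 2205
vine 15: 2205 + 163 = 2368
vine 16: 2368 + 163 = 2531
vine 17: 2531 + 163 = 2694
vine 18: 2694 + 163 = 2857
vine 19: 2857 + 163 = 3020
vine 20: 3020 + 163 = 3183
vine 21: 3183 + 163 = 3346
vine 22: 3346 + 163 = 3509

86, 249, 412, 575, 738, 901, 1064, 1227, 1390, 1553, 1716, 1879, 2042, 2205, 2368, 2531, 2694, 2857, 3020, 3183, 3346, 3509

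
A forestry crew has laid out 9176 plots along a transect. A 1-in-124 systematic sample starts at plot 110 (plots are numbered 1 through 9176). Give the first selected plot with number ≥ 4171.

k = 124
Steps past start: ⌈(4171 − 110)/124⌉ = ⌈4061/124⌉ = 33
Selected plot: 110 + 33×124 = 4202

4202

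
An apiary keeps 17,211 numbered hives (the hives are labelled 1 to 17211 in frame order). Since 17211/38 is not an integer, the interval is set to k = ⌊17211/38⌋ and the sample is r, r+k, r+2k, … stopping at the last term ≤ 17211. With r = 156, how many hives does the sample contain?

k = ⌊17211/38⌋ = 452
Achieved size = ⌊(17211 − 156)/452⌋ + 1 = ⌊17055/452⌋ + 1 = 37 + 1 = 38
(last selection: 156 + 37×452 = 16880 ≤ 17211; next would be 17332 > 17211)

38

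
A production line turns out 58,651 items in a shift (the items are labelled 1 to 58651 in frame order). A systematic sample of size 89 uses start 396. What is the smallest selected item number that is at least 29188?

k = 58651/89 = 659
Steps past start: ⌈(29188 − 396)/659⌉ = ⌈28792/659⌉ = 44
Selected item: 396 + 44×659 = 29392

29392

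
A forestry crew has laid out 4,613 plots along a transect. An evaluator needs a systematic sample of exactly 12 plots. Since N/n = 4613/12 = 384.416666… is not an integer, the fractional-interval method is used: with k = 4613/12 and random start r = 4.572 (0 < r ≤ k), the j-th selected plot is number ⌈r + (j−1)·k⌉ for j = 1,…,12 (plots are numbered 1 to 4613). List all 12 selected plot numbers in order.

5, 389, 774, 1158, 1543, 1927, 2312, 2696, 3080, 3465, 3849, 4234

j=1: r + 0k = 4.572 → ⌈·⌉ = 5
j=2: r + 1k = 388.988666… → ⌈·⌉ = 389
j=3: r + 2k = 773.405333… → ⌈·⌉ = 774
j=4: r + 3k = 1157.822 → ⌈·⌉ = 1158
j=5: r + 4k = 1542.238666… → ⌈·⌉ = 1543
j=6: r + 5k = 1926.655333… → ⌈·⌉ = 1927
j=7: r + 6k = 2311.072 → ⌈·⌉ = 2312
j=8: r + 7k = 2695.488666… → ⌈·⌉ = 2696
j=9: r + 8k = 3079.905333… → ⌈·⌉ = 3080
j=10: r + 9k = 3464.322 → ⌈·⌉ = 3465
j=11: r + 10k = 3848.738666… → ⌈·⌉ = 3849
j=12: r + 11k = 4233.155333… → ⌈·⌉ = 4234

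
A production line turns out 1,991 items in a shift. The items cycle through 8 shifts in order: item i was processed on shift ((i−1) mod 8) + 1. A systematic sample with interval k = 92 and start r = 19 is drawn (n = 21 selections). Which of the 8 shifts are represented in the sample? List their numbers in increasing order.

3, 7

Consecutive selections differ by k = 92, so their shift numbers differ by 92 mod 8 = 4.
gcd(92, 8) = 4, so the sample visits 8/4 = 2 distinct residues mod 8.
Start 19 is shift 3; the shifts hit are 3, 7.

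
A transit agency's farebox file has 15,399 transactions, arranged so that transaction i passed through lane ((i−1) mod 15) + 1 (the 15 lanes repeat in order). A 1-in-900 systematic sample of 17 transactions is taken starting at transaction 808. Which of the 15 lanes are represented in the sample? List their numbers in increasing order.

Consecutive selections differ by k = 900, so their lane numbers differ by 900 mod 15 = 0.
gcd(900, 15) = 15, so the sample visits 15/15 = 1 distinct residues mod 15.
Start 808 is lane 13; the lanes hit are 13.

13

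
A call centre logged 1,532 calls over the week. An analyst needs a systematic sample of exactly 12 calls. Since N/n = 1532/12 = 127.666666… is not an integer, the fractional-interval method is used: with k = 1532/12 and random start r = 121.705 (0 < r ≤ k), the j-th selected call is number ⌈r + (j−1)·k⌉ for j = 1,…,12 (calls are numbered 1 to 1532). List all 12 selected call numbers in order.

122, 250, 378, 505, 633, 761, 888, 1016, 1144, 1271, 1399, 1527

j=1: r + 0k = 121.705 → ⌈·⌉ = 122
j=2: r + 1k = 249.371666… → ⌈·⌉ = 250
j=3: r + 2k = 377.038333… → ⌈·⌉ = 378
j=4: r + 3k = 504.705 → ⌈·⌉ = 505
j=5: r + 4k = 632.371666… → ⌈·⌉ = 633
j=6: r + 5k = 760.038333… → ⌈·⌉ = 761
j=7: r + 6k = 887.705 → ⌈·⌉ = 888
j=8: r + 7k = 1015.371666… → ⌈·⌉ = 1016
j=9: r + 8k = 1143.038333… → ⌈·⌉ = 1144
j=10: r + 9k = 1270.705 → ⌈·⌉ = 1271
j=11: r + 10k = 1398.371666… → ⌈·⌉ = 1399
j=12: r + 11k = 1526.038333… → ⌈·⌉ = 1527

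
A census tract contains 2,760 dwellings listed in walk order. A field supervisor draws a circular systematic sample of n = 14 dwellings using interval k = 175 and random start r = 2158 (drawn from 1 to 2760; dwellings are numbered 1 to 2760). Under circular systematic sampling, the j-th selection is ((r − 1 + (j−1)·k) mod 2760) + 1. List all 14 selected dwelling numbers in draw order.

2158, 2333, 2508, 2683, 98, 273, 448, 623, 798, 973, 1148, 1323, 1498, 1673

Selection 1: 2158
Selection 2: 2158 + 175 = 2333
Selection 3: 2333 + 175 = 2508
Selection 4: 2508 + 175 = 2683
Selection 5: 2683 + 175 = 2858 → 2858 − 2760 = 98
Selection 6: 98 + 175 = 273
Selection 7: 273 + 175 = 448
Selection 8: 448 + 175 = 623
Selection 9: 623 + 175 = 798
Selection 10: 798 + 175 = 973
Selection 11: 973 + 175 = 1148
Selection 12: 1148 + 175 = 1323
Selection 13: 1323 + 175 = 1498
Selection 14: 1498 + 175 = 1673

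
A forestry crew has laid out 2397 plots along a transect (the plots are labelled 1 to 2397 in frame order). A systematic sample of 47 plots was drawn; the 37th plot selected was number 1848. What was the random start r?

12

k = 2397/47 = 51
r = 1848 − (37−1)×51 = 1848 − 1836 = 12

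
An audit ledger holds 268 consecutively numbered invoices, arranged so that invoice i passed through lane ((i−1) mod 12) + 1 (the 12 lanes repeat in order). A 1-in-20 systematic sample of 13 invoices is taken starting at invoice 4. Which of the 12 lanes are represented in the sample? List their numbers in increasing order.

Consecutive selections differ by k = 20, so their lane numbers differ by 20 mod 12 = 8.
gcd(20, 12) = 4, so the sample visits 12/4 = 3 distinct residues mod 12.
Start 4 is lane 4; the lanes hit are 4, 8, 12.

4, 8, 12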